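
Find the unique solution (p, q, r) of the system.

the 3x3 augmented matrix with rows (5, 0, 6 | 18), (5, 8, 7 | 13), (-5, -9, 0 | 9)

(0, -1, 3)

Forward elimination on [A|b]:
R2 <- R2 - (1)*R1:  [  0   8   1  -5 ]
R3 <- R3 - (-1)*R1:  [  0  -9   6  27 ]
R3 <- R3 - (-9/8)*R2:  [     0      0   57/8  171/8 ]
Row echelon form:
[ 5  0     6  |     18 ]
[ 0  8     1  |     -5 ]
[ 0  0  57/8  |  171/8 ]
Back-substitution:
r = (171/8) / (57/8) = 3
q = (-5 - (1)*(3)) / 8 = -1
p = (18 - (6)*(3)) / 5 = 0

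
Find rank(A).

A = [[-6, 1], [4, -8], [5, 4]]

Row reduction:
R2 <- R2 - (-2/3)*R1:  [     0  -22/3 ]
R3 <- R3 - (-5/6)*R1:  [    0  29/6 ]
R3 <- R3 - (-29/44)*R2:  [ 0  0 ]
Row echelon form:
[ -6      1 ]
[  0  -22/3 ]
[  0      0 ]
Nonzero rows / pivot columns: 2

rank(A) = 2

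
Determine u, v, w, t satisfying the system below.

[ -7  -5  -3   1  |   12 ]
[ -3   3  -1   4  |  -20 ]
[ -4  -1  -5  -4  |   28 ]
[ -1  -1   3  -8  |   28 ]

Forward elimination on [A|b]:
R2 <- R2 - (3/7)*R1:  [      0    36/7     2/7    25/7  -176/7 ]
R3 <- R3 - (4/7)*R1:  [     0   13/7  -23/7  -32/7  148/7 ]
R4 <- R4 - (1/7)*R1:  [     0   -2/7   24/7  -57/7  184/7 ]
R3 <- R3 - (13/36)*R2:  [       0        0   -61/18  -211/36    272/9 ]
R4 <- R4 - (-1/18)*R2:  [       0        0     31/9  -143/18    224/9 ]
R4 <- R4 - (-62/61)*R3:  [       0        0        0  -848/61  3392/61 ]
Row echelon form:
[ -7    -5      -3        1  |       12 ]
[  0  36/7     2/7     25/7  |   -176/7 ]
[  0     0  -61/18  -211/36  |    272/9 ]
[  0     0       0  -848/61  |  3392/61 ]
Back-substitution:
t = (3392/61) / (-848/61) = -4
w = (272/9 - (-211/36)*(-4)) / (-61/18) = -2
v = (-176/7 - (2/7)*(-2) - (25/7)*(-4)) / (36/7) = -2
u = (12 - (-5)*(-2) - (-3)*(-2) - (1)*(-4)) / -7 = 0

(0, -2, -2, -4)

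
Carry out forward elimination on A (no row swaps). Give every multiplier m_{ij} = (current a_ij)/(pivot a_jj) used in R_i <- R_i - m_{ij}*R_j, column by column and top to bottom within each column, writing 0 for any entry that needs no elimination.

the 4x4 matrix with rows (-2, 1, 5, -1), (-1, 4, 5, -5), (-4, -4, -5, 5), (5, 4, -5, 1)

Forward elimination:
R2 <- R2 - (1/2)*R1:  [    0   7/2   5/2  -9/2 ]
R3 <- R3 - (2)*R1:  [   0   -6  -15    7 ]
R4 <- R4 - (-5/2)*R1:  [    0  13/2  15/2  -3/2 ]
R3 <- R3 - (-12/7)*R2:  [     0      0  -75/7   -5/7 ]
R4 <- R4 - (13/7)*R2:  [    0     0  20/7  48/7 ]
R4 <- R4 - (-4/15)*R3:  [    0     0     0  20/3 ]
Multipliers (in order of application): m_{21} = 1/2, m_{31} = 2, m_{41} = -5/2, m_{32} = -12/7, m_{42} = 13/7, m_{43} = -4/15

multipliers: 1/2, 2, -5/2, -12/7, 13/7, -4/15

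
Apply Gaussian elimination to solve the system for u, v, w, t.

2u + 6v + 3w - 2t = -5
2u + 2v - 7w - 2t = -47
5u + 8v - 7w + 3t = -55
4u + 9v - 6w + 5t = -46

Forward elimination on [A|b]:
R2 <- R2 - (1)*R1:  [   0   -4  -10    0  -42 ]
R3 <- R3 - (5/2)*R1:  [     0     -7  -29/2      8  -85/2 ]
R4 <- R4 - (2)*R1:  [   0   -3  -12    9  -36 ]
R3 <- R3 - (7/4)*R2:  [  0   0   3   8  31 ]
R4 <- R4 - (3/4)*R2:  [    0     0  -9/2     9  -9/2 ]
R4 <- R4 - (-3/2)*R3:  [  0   0   0  21  42 ]
Row echelon form:
[ 2   6    3  -2  |   -5 ]
[ 0  -4  -10   0  |  -42 ]
[ 0   0    3   8  |   31 ]
[ 0   0    0  21  |   42 ]
Back-substitution:
t = (42) / 21 = 2
w = (31 - (8)*(2)) / 3 = 5
v = (-42 - (-10)*(5)) / -4 = -2
u = (-5 - (6)*(-2) - (3)*(5) - (-2)*(2)) / 2 = -2

(-2, -2, 5, 2)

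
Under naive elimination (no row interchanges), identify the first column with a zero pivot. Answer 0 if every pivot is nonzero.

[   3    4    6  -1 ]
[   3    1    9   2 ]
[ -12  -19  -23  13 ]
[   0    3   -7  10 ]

Naive forward elimination:
R2 <- R2 - (1)*R1:  [  0  -3   3   3 ]
R3 <- R3 - (-4)*R1:  [  0  -3   1   9 ]
R3 <- R3 - (1)*R2:  [  0   0  -2   6 ]
R4 <- R4 - (-1)*R2:  [  0   0  -4  13 ]
R4 <- R4 - (2)*R3:  [ 0  0  0  1 ]
All pivots nonzero; naive elimination completes without hitting a zero pivot.

first zero-pivot column = 0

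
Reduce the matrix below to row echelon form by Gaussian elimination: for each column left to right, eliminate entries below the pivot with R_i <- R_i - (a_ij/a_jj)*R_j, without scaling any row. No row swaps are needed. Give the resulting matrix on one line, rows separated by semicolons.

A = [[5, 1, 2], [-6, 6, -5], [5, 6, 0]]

Forward elimination:
R2 <- R2 - (-6/5)*R1:  [     0   36/5  -13/5 ]
R3 <- R3 - (1)*R1:  [  0   5  -2 ]
R3 <- R3 - (25/36)*R2:  [     0      0  -7/36 ]
Row echelon form:
[ 5     1      2 ]
[ 0  36/5  -13/5 ]
[ 0     0  -7/36 ]

REF = [5 1 2; 0 36/5 -13/5; 0 0 -7/36]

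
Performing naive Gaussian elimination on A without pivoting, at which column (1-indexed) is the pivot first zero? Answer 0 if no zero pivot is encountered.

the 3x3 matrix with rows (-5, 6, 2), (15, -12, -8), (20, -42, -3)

Naive forward elimination:
R2 <- R2 - (-3)*R1:  [  0   6  -2 ]
R3 <- R3 - (-4)*R1:  [   0  -18    5 ]
R3 <- R3 - (-3)*R2:  [  0   0  -1 ]
All pivots nonzero; naive elimination completes without hitting a zero pivot.

first zero-pivot column = 0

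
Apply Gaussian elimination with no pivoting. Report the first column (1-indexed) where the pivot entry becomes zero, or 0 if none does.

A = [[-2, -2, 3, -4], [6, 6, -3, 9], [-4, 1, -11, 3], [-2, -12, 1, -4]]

first zero-pivot column = 2

Naive forward elimination:
R2 <- R2 - (-3)*R1:  [  0   0   6  -3 ]
R3 <- R3 - (2)*R1:  [   0    5  -17   11 ]
R4 <- R4 - (1)*R1:  [   0  -10   -2    0 ]
Matrix at this point:
[ -2   -2    3  -4 ]
[  0    0    6  -3 ]
[  0    5  -17  11 ]
[  0  -10   -2   0 ]
Pivot entry (2,2) is zero but row 3 has 5 in column 2 -> naive elimination stops; a row interchange (e.g. R2 <-> R3) would be required here.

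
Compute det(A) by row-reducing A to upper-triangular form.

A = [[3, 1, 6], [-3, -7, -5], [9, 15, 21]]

det(A) = -90

Forward elimination:
R2 <- R2 - (-1)*R1:  [  0  -6   1 ]
R3 <- R3 - (3)*R1:  [  0  12   3 ]
R3 <- R3 - (-2)*R2:  [ 0  0  5 ]
Upper-triangular form:
[ 3   1  6 ]
[ 0  -6  1 ]
[ 0   0  5 ]
det(A) = (-1)^0 * (3) * (-6) * (5) = -90  (0 row swaps -> sign +1)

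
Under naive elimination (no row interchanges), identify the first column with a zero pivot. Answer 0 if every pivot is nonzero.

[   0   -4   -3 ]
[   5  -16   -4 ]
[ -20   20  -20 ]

first zero-pivot column = 1

Naive forward elimination:
Pivot entry (1,1) is zero but row 2 has 5 in column 1 -> naive elimination stops; a row interchange (e.g. R1 <-> R2) would be required here.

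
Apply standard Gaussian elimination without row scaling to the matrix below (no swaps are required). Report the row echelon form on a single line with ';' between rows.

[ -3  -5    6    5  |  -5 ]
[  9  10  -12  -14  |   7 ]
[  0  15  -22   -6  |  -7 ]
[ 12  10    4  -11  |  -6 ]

Forward elimination:
R2 <- R2 - (-3)*R1:  [  0  -5   6   1  -8 ]
R4 <- R4 - (-4)*R1:  [   0  -10   28    9  -26 ]
R3 <- R3 - (-3)*R2:  [   0    0   -4   -3  -31 ]
R4 <- R4 - (2)*R2:  [   0    0   16    7  -10 ]
R4 <- R4 - (-4)*R3:  [    0     0     0    -5  -134 ]
Row echelon form:
[ -3  -5   6   5  |    -5 ]
[  0  -5   6   1  |    -8 ]
[  0   0  -4  -3  |   -31 ]
[  0   0   0  -5  |  -134 ]

REF = [-3 -5 6 5 -5; 0 -5 6 1 -8; 0 0 -4 -3 -31; 0 0 0 -5 -134]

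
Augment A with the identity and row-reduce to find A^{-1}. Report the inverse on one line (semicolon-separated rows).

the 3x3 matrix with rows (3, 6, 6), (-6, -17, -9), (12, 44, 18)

Gauss-Jordan on [A | I]:
R1 <- (1/3)*R1:  [   1    2    2  |  1/3    0    0 ]
R2 <- R2 - (-6)*R1:  [  0  -5   3  |   2   1   0 ]
R3 <- R3 - (12)*R1:  [  0  20  -6  |  -4   0   1 ]
R2 <- (1/-5)*R2:  [    0     1  -3/5  |  -2/5  -1/5     0 ]
R1 <- R1 - (2)*R2:  [     1      0   16/5  |  17/15    2/5      0 ]
R3 <- R3 - (20)*R2:  [ 0  0  6  |  4  4  1 ]
R3 <- (1/6)*R3:  [   0    0    1  |  2/3  2/3  1/6 ]
R1 <- R1 - (16/5)*R3:  [      1       0       0  |      -1  -26/15   -8/15 ]
R2 <- R2 - (-3/5)*R3:  [    0     1     0  |     0   1/5  1/10 ]
Right block of [I | A^{-1}] is the inverse:
[  -1  -26/15  -8/15 ]
[   0     1/5   1/10 ]
[ 2/3     2/3    1/6 ]

inverse = [-1 -26/15 -8/15; 0 1/5 1/10; 2/3 2/3 1/6]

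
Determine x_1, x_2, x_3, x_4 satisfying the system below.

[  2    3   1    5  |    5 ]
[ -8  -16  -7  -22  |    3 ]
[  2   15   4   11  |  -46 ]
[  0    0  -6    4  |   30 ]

Forward elimination on [A|b]:
R2 <- R2 - (-4)*R1:  [  0  -4  -3  -2  23 ]
R3 <- R3 - (1)*R1:  [   0   12    3    6  -51 ]
R3 <- R3 - (-3)*R2:  [  0   0  -6   0  18 ]
R4 <- R4 - (1)*R3:  [  0   0   0   4  12 ]
Row echelon form:
[ 2   3   1   5  |   5 ]
[ 0  -4  -3  -2  |  23 ]
[ 0   0  -6   0  |  18 ]
[ 0   0   0   4  |  12 ]
Back-substitution:
x_4 = (12) / 4 = 3
x_3 = (18) / -6 = -3
x_2 = (23 - (-3)*(-3) - (-2)*(3)) / -4 = -5
x_1 = (5 - (3)*(-5) - (1)*(-3) - (5)*(3)) / 2 = 4

(4, -5, -3, 3)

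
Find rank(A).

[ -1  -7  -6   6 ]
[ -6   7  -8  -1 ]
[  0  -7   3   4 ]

Row reduction:
R2 <- R2 - (6)*R1:  [   0   49   28  -37 ]
R3 <- R3 - (-1/7)*R2:  [    0     0     7  -9/7 ]
Row echelon form:
[ -1  -7  -6     6 ]
[  0  49  28   -37 ]
[  0   0   7  -9/7 ]
Nonzero rows / pivot columns: 3

rank(A) = 3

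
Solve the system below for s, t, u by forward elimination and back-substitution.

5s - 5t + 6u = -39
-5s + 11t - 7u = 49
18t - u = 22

(-2, 1, -4)

Forward elimination on [A|b]:
R2 <- R2 - (-1)*R1:  [  0   6  -1  10 ]
R3 <- R3 - (3)*R2:  [  0   0   2  -8 ]
Row echelon form:
[ 5  -5   6  |  -39 ]
[ 0   6  -1  |   10 ]
[ 0   0   2  |   -8 ]
Back-substitution:
u = (-8) / 2 = -4
t = (10 - (-1)*(-4)) / 6 = 1
s = (-39 - (-5)*(1) - (6)*(-4)) / 5 = -2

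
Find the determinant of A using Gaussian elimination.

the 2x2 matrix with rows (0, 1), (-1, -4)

det(A) = 1

Forward elimination:
R1 <-> R2   (pivot in column 1 was zero)
[ -1  -4 ]
[  0   1 ]
Upper-triangular form:
[ -1  -4 ]
[  0   1 ]
det(A) = (-1)^1 * (-1) * (1) = 1  (1 row swap -> sign -1)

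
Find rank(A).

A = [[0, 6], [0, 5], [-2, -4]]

rank(A) = 2

Row reduction:
R1 <-> R3   (pivot in column 1 was zero)
[ -2  -4 ]
[  0   5 ]
[  0   6 ]
R3 <- R3 - (6/5)*R2:  [ 0  0 ]
Row echelon form:
[ -2  -4 ]
[  0   5 ]
[  0   0 ]
Nonzero rows / pivot columns: 2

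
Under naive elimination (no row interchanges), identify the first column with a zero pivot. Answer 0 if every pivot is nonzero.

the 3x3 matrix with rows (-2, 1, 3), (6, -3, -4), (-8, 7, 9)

first zero-pivot column = 2

Naive forward elimination:
R2 <- R2 - (-3)*R1:  [ 0  0  5 ]
R3 <- R3 - (4)*R1:  [  0   3  -3 ]
Matrix at this point:
[ -2  1   3 ]
[  0  0   5 ]
[  0  3  -3 ]
Pivot entry (2,2) is zero but row 3 has 3 in column 2 -> naive elimination stops; a row interchange (e.g. R2 <-> R3) would be required here.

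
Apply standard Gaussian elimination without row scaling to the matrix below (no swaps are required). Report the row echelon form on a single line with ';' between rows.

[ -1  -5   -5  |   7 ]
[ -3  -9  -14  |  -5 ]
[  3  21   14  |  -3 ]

REF = [-1 -5 -5 7; 0 6 1 -26; 0 0 -2 44]

Forward elimination:
R2 <- R2 - (3)*R1:  [   0    6    1  -26 ]
R3 <- R3 - (-3)*R1:  [  0   6  -1  18 ]
R3 <- R3 - (1)*R2:  [  0   0  -2  44 ]
Row echelon form:
[ -1  -5  -5  |    7 ]
[  0   6   1  |  -26 ]
[  0   0  -2  |   44 ]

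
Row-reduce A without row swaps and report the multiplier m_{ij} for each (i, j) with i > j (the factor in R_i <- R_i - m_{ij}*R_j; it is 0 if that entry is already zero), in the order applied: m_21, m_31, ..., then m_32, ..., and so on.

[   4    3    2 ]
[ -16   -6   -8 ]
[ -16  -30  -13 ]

multipliers: -4, -4, -3

Forward elimination:
R2 <- R2 - (-4)*R1:  [ 0  6  0 ]
R3 <- R3 - (-4)*R1:  [   0  -18   -5 ]
R3 <- R3 - (-3)*R2:  [  0   0  -5 ]
Multipliers (in order of application): m_{21} = -4, m_{31} = -4, m_{32} = -3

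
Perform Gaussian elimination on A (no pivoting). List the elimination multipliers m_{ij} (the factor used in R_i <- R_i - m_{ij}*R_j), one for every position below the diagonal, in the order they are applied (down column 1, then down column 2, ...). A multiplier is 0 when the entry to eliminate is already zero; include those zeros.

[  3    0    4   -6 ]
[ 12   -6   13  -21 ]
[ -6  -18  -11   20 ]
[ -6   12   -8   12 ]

multipliers: 4, -2, -2, 3, -2, -1

Forward elimination:
R2 <- R2 - (4)*R1:  [  0  -6  -3   3 ]
R3 <- R3 - (-2)*R1:  [   0  -18   -3    8 ]
R4 <- R4 - (-2)*R1:  [  0  12   0   0 ]
R3 <- R3 - (3)*R2:  [  0   0   6  -1 ]
R4 <- R4 - (-2)*R2:  [  0   0  -6   6 ]
R4 <- R4 - (-1)*R3:  [ 0  0  0  5 ]
Multipliers (in order of application): m_{21} = 4, m_{31} = -2, m_{41} = -2, m_{32} = 3, m_{42} = -2, m_{43} = -1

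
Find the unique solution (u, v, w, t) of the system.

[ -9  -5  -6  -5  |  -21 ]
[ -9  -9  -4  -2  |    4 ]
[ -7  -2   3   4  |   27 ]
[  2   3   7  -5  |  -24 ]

(0, -2, 1, 5)

Forward elimination on [A|b]:
R2 <- R2 - (1)*R1:  [  0  -4   2   3  25 ]
R3 <- R3 - (7/9)*R1:  [     0   17/9   23/3   71/9  130/3 ]
R4 <- R4 - (-2/9)*R1:  [     0   17/9   17/3  -55/9  -86/3 ]
R3 <- R3 - (-17/36)*R2:  [       0        0   155/18   335/36  1985/36 ]
R4 <- R4 - (-17/36)*R2:  [       0        0   119/18  -169/36  -607/36 ]
R4 <- R4 - (119/155)*R3:  [        0         0         0   -367/31  -1835/31 ]
Row echelon form:
[ -9  -5      -6       -5  |       -21 ]
[  0  -4       2        3  |        25 ]
[  0   0  155/18   335/36  |   1985/36 ]
[  0   0       0  -367/31  |  -1835/31 ]
Back-substitution:
t = (-1835/31) / (-367/31) = 5
w = (1985/36 - (335/36)*(5)) / (155/18) = 1
v = (25 - (2)*(1) - (3)*(5)) / -4 = -2
u = (-21 - (-5)*(-2) - (-6)*(1) - (-5)*(5)) / -9 = 0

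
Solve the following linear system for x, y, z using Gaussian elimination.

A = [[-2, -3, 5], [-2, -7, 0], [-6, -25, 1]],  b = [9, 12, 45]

(1, -2, 1)

Forward elimination on [A|b]:
R2 <- R2 - (1)*R1:  [  0  -4  -5   3 ]
R3 <- R3 - (3)*R1:  [   0  -16  -14   18 ]
R3 <- R3 - (4)*R2:  [ 0  0  6  6 ]
Row echelon form:
[ -2  -3   5  |  9 ]
[  0  -4  -5  |  3 ]
[  0   0   6  |  6 ]
Back-substitution:
z = (6) / 6 = 1
y = (3 - (-5)*(1)) / -4 = -2
x = (9 - (-3)*(-2) - (5)*(1)) / -2 = 1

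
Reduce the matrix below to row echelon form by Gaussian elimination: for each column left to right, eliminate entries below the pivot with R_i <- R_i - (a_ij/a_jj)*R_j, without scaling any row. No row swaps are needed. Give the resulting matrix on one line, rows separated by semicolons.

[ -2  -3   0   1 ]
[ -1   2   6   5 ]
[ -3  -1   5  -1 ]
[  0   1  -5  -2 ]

Forward elimination:
R2 <- R2 - (1/2)*R1:  [   0  7/2    6  9/2 ]
R3 <- R3 - (3/2)*R1:  [    0   7/2     5  -5/2 ]
R3 <- R3 - (1)*R2:  [  0   0  -1  -7 ]
R4 <- R4 - (2/7)*R2:  [     0      0  -47/7  -23/7 ]
R4 <- R4 - (47/7)*R3:  [     0      0      0  306/7 ]
Row echelon form:
[ -2   -3   0      1 ]
[  0  7/2   6    9/2 ]
[  0    0  -1     -7 ]
[  0    0   0  306/7 ]

REF = [-2 -3 0 1; 0 7/2 6 9/2; 0 0 -1 -7; 0 0 0 306/7]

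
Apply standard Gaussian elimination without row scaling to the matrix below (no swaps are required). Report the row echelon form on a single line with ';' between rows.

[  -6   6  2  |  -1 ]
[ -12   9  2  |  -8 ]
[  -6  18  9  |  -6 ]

Forward elimination:
R2 <- R2 - (2)*R1:  [  0  -3  -2  -6 ]
R3 <- R3 - (1)*R1:  [  0  12   7  -5 ]
R3 <- R3 - (-4)*R2:  [   0    0   -1  -29 ]
Row echelon form:
[ -6   6   2  |   -1 ]
[  0  -3  -2  |   -6 ]
[  0   0  -1  |  -29 ]

REF = [-6 6 2 -1; 0 -3 -2 -6; 0 0 -1 -29]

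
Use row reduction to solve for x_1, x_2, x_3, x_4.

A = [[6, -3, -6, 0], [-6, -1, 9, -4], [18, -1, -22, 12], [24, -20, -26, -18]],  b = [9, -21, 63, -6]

(-5, -5, -4, 5)

Forward elimination on [A|b]:
R2 <- R2 - (-1)*R1:  [   0   -4    3   -4  -12 ]
R3 <- R3 - (3)*R1:  [  0   8  -4  12  36 ]
R4 <- R4 - (4)*R1:  [   0   -8   -2  -18  -42 ]
R3 <- R3 - (-2)*R2:  [  0   0   2   4  12 ]
R4 <- R4 - (2)*R2:  [   0    0   -8  -10  -18 ]
R4 <- R4 - (-4)*R3:  [  0   0   0   6  30 ]
Row echelon form:
[ 6  -3  -6   0  |    9 ]
[ 0  -4   3  -4  |  -12 ]
[ 0   0   2   4  |   12 ]
[ 0   0   0   6  |   30 ]
Back-substitution:
x_4 = (30) / 6 = 5
x_3 = (12 - (4)*(5)) / 2 = -4
x_2 = (-12 - (3)*(-4) - (-4)*(5)) / -4 = -5
x_1 = (9 - (-3)*(-5) - (-6)*(-4)) / 6 = -5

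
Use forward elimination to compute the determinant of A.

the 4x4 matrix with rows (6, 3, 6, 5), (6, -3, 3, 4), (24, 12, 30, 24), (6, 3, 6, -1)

det(A) = 1296

Forward elimination:
R2 <- R2 - (1)*R1:  [  0  -6  -3  -1 ]
R3 <- R3 - (4)*R1:  [ 0  0  6  4 ]
R4 <- R4 - (1)*R1:  [  0   0   0  -6 ]
Upper-triangular form:
[ 6   3   6   5 ]
[ 0  -6  -3  -1 ]
[ 0   0   6   4 ]
[ 0   0   0  -6 ]
det(A) = (-1)^0 * (6) * (-6) * (6) * (-6) = 1296  (0 row swaps -> sign +1)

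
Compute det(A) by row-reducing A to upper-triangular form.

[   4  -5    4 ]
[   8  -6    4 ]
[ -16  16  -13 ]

Forward elimination:
R2 <- R2 - (2)*R1:  [  0   4  -4 ]
R3 <- R3 - (-4)*R1:  [  0  -4   3 ]
R3 <- R3 - (-1)*R2:  [  0   0  -1 ]
Upper-triangular form:
[ 4  -5   4 ]
[ 0   4  -4 ]
[ 0   0  -1 ]
det(A) = (-1)^0 * (4) * (4) * (-1) = -16  (0 row swaps -> sign +1)

det(A) = -16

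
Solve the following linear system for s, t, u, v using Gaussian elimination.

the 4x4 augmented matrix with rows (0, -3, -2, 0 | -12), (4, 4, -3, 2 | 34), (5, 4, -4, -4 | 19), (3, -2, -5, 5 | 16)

(3, 4, 0, 3)

Forward elimination on [A|b]:
R1 <-> R2   (pivot in column 1 was zero)
[ 4   4  -3   2   34 ]
[ 0  -3  -2   0  -12 ]
[ 5   4  -4  -4   19 ]
[ 3  -2  -5   5   16 ]
R3 <- R3 - (5/4)*R1:  [     0     -1   -1/4  -13/2  -47/2 ]
R4 <- R4 - (3/4)*R1:  [     0     -5  -11/4    7/2  -19/2 ]
R3 <- R3 - (1/3)*R2:  [     0      0   5/12  -13/2  -39/2 ]
R4 <- R4 - (5/3)*R2:  [    0     0  7/12   7/2  21/2 ]
R4 <- R4 - (7/5)*R3:  [     0      0      0   63/5  189/5 ]
Row echelon form:
[ 4   4    -3      2  |     34 ]
[ 0  -3    -2      0  |    -12 ]
[ 0   0  5/12  -13/2  |  -39/2 ]
[ 0   0     0   63/5  |  189/5 ]
Back-substitution:
v = (189/5) / (63/5) = 3
u = (-39/2 - (-13/2)*(3)) / (5/12) = 0
t = (-12 - (-2)*(0)) / -3 = 4
s = (34 - (4)*(4) - (-3)*(0) - (2)*(3)) / 4 = 3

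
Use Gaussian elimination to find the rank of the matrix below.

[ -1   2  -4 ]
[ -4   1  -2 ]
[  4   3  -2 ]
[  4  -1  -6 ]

Row reduction:
R2 <- R2 - (4)*R1:  [  0  -7  14 ]
R3 <- R3 - (-4)*R1:  [   0   11  -18 ]
R4 <- R4 - (-4)*R1:  [   0    7  -22 ]
R3 <- R3 - (-11/7)*R2:  [ 0  0  4 ]
R4 <- R4 - (-1)*R2:  [  0   0  -8 ]
R4 <- R4 - (-2)*R3:  [ 0  0  0 ]
Row echelon form:
[ -1   2  -4 ]
[  0  -7  14 ]
[  0   0   4 ]
[  0   0   0 ]
Nonzero rows / pivot columns: 3

rank(A) = 3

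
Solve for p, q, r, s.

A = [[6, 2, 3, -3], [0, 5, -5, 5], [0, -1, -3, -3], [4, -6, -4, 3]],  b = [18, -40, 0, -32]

Forward elimination on [A|b]:
R4 <- R4 - (2/3)*R1:  [     0  -22/3     -6      5    -44 ]
R3 <- R3 - (-1/5)*R2:  [  0   0  -4  -2  -8 ]
R4 <- R4 - (-22/15)*R2:  [      0       0   -40/3    37/3  -308/3 ]
R4 <- R4 - (10/3)*R3:  [   0    0    0   19  -76 ]
Row echelon form:
[ 6  2   3  -3  |   18 ]
[ 0  5  -5   5  |  -40 ]
[ 0  0  -4  -2  |   -8 ]
[ 0  0   0  19  |  -76 ]
Back-substitution:
s = (-76) / 19 = -4
r = (-8 - (-2)*(-4)) / -4 = 4
q = (-40 - (-5)*(4) - (5)*(-4)) / 5 = 0
p = (18 - (2)*(0) - (3)*(4) - (-3)*(-4)) / 6 = -1

(-1, 0, 4, -4)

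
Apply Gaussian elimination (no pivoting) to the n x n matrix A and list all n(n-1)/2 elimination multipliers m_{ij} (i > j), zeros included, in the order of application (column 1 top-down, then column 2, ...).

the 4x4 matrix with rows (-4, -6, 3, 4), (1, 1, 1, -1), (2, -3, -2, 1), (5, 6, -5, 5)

Forward elimination:
R2 <- R2 - (-1/4)*R1:  [    0  -1/2   7/4     0 ]
R3 <- R3 - (-1/2)*R1:  [    0    -6  -1/2     3 ]
R4 <- R4 - (-5/4)*R1:  [    0  -3/2  -5/4    10 ]
R3 <- R3 - (12)*R2:  [     0      0  -43/2      3 ]
R4 <- R4 - (3)*R2:  [     0      0  -13/2     10 ]
R4 <- R4 - (13/43)*R3:  [      0       0       0  391/43 ]
Multipliers (in order of application): m_{21} = -1/4, m_{31} = -1/2, m_{41} = -5/4, m_{32} = 12, m_{42} = 3, m_{43} = 13/43

multipliers: -1/4, -1/2, -5/4, 12, 3, 13/43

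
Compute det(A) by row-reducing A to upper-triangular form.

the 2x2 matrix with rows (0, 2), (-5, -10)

det(A) = 10

Forward elimination:
R1 <-> R2   (pivot in column 1 was zero)
[ -5  -10 ]
[  0    2 ]
Upper-triangular form:
[ -5  -10 ]
[  0    2 ]
det(A) = (-1)^1 * (-5) * (2) = 10  (1 row swap -> sign -1)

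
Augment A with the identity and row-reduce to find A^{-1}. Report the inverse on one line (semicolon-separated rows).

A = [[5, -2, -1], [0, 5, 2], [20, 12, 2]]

inverse = [7/25 4/25 -1/50; -4/5 -3/5 1/5; 2 2 -1/2]

Gauss-Jordan on [A | I]:
R1 <- (1/5)*R1:  [    1  -2/5  -1/5  |   1/5     0     0 ]
R3 <- R3 - (20)*R1:  [  0  20   6  |  -4   0   1 ]
R2 <- (1/5)*R2:  [   0    1  2/5  |    0  1/5    0 ]
R1 <- R1 - (-2/5)*R2:  [     1      0  -1/25  |    1/5   2/25      0 ]
R3 <- R3 - (20)*R2:  [  0   0  -2  |  -4  -4   1 ]
R3 <- (1/-2)*R3:  [    0     0     1  |     2     2  -1/2 ]
R1 <- R1 - (-1/25)*R3:  [     1      0      0  |   7/25   4/25  -1/50 ]
R2 <- R2 - (2/5)*R3:  [    0     1     0  |  -4/5  -3/5   1/5 ]
Right block of [I | A^{-1}] is the inverse:
[ 7/25  4/25  -1/50 ]
[ -4/5  -3/5    1/5 ]
[    2     2   -1/2 ]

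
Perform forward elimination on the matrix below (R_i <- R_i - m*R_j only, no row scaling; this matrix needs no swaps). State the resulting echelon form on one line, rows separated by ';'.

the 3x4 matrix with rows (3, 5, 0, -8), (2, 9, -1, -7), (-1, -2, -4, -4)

Forward elimination:
R2 <- R2 - (2/3)*R1:  [    0  17/3    -1  -5/3 ]
R3 <- R3 - (-1/3)*R1:  [     0   -1/3     -4  -20/3 ]
R3 <- R3 - (-1/17)*R2:  [       0        0   -69/17  -115/17 ]
Row echelon form:
[ 3     5       0       -8 ]
[ 0  17/3      -1     -5/3 ]
[ 0     0  -69/17  -115/17 ]

REF = [3 5 0 -8; 0 17/3 -1 -5/3; 0 0 -69/17 -115/17]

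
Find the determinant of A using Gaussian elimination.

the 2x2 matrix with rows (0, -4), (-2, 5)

det(A) = -8

Forward elimination:
R1 <-> R2   (pivot in column 1 was zero)
[ -2   5 ]
[  0  -4 ]
Upper-triangular form:
[ -2   5 ]
[  0  -4 ]
det(A) = (-1)^1 * (-2) * (-4) = -8  (1 row swap -> sign -1)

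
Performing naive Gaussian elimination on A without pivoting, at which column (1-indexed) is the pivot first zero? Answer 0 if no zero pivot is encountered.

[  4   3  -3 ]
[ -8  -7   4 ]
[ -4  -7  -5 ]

first zero-pivot column = 3

Naive forward elimination:
R2 <- R2 - (-2)*R1:  [  0  -1  -2 ]
R3 <- R3 - (-1)*R1:  [  0  -4  -8 ]
R3 <- R3 - (4)*R2:  [ 0  0  0 ]
Matrix at this point:
[ 4   3  -3 ]
[ 0  -1  -2 ]
[ 0   0   0 ]
Pivot entry (3,3) in the last row is zero and there are no rows below to swap with -> zero pivot in column 3 (A is singular).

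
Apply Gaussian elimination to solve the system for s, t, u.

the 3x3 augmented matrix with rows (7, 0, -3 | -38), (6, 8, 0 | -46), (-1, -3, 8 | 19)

(-5, -2, 1)

Forward elimination on [A|b]:
R2 <- R2 - (6/7)*R1:  [     0      8   18/7  -94/7 ]
R3 <- R3 - (-1/7)*R1:  [    0    -3  53/7  95/7 ]
R3 <- R3 - (-3/8)*R2:  [      0       0  239/28  239/28 ]
Row echelon form:
[ 7  0      -3  |     -38 ]
[ 0  8    18/7  |   -94/7 ]
[ 0  0  239/28  |  239/28 ]
Back-substitution:
u = (239/28) / (239/28) = 1
t = (-94/7 - (18/7)*(1)) / 8 = -2
s = (-38 - (-3)*(1)) / 7 = -5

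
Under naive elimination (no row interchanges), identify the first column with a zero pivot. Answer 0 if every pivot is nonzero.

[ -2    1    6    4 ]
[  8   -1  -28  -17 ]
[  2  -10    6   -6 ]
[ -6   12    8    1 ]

Naive forward elimination:
R2 <- R2 - (-4)*R1:  [  0   3  -4  -1 ]
R3 <- R3 - (-1)*R1:  [  0  -9  12  -2 ]
R4 <- R4 - (3)*R1:  [   0    9  -10  -11 ]
R3 <- R3 - (-3)*R2:  [  0   0   0  -5 ]
R4 <- R4 - (3)*R2:  [  0   0   2  -8 ]
Matrix at this point:
[ -2  1   6   4 ]
[  0  3  -4  -1 ]
[  0  0   0  -5 ]
[  0  0   2  -8 ]
Pivot entry (3,3) is zero but row 4 has 2 in column 3 -> naive elimination stops; a row interchange (e.g. R3 <-> R4) would be required here.

first zero-pivot column = 3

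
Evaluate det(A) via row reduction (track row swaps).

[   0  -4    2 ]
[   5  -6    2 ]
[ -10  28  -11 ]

det(A) = 20

Forward elimination:
R1 <-> R2   (pivot in column 1 was zero)
[   5  -6    2 ]
[   0  -4    2 ]
[ -10  28  -11 ]
R3 <- R3 - (-2)*R1:  [  0  16  -7 ]
R3 <- R3 - (-4)*R2:  [ 0  0  1 ]
Upper-triangular form:
[ 5  -6  2 ]
[ 0  -4  2 ]
[ 0   0  1 ]
det(A) = (-1)^1 * (5) * (-4) * (1) = 20  (1 row swap -> sign -1)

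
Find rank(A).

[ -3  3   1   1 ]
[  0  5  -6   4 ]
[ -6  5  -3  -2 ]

Row reduction:
R3 <- R3 - (2)*R1:  [  0  -1  -5  -4 ]
R3 <- R3 - (-1/5)*R2:  [     0      0  -31/5  -16/5 ]
Row echelon form:
[ -3  3      1      1 ]
[  0  5     -6      4 ]
[  0  0  -31/5  -16/5 ]
Nonzero rows / pivot columns: 3

rank(A) = 3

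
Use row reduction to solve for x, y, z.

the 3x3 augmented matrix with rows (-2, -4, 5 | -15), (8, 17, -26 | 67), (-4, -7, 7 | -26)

Forward elimination on [A|b]:
R2 <- R2 - (-4)*R1:  [  0   1  -6   7 ]
R3 <- R3 - (2)*R1:  [  0   1  -3   4 ]
R3 <- R3 - (1)*R2:  [  0   0   3  -3 ]
Row echelon form:
[ -2  -4   5  |  -15 ]
[  0   1  -6  |    7 ]
[  0   0   3  |   -3 ]
Back-substitution:
z = (-3) / 3 = -1
y = (7 - (-6)*(-1)) / 1 = 1
x = (-15 - (-4)*(1) - (5)*(-1)) / -2 = 3

(3, 1, -1)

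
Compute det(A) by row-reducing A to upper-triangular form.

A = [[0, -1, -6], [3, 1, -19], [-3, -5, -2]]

det(A) = 9

Forward elimination:
R1 <-> R2   (pivot in column 1 was zero)
[  3   1  -19 ]
[  0  -1   -6 ]
[ -3  -5   -2 ]
R3 <- R3 - (-1)*R1:  [   0   -4  -21 ]
R3 <- R3 - (4)*R2:  [ 0  0  3 ]
Upper-triangular form:
[ 3   1  -19 ]
[ 0  -1   -6 ]
[ 0   0    3 ]
det(A) = (-1)^1 * (3) * (-1) * (3) = 9  (1 row swap -> sign -1)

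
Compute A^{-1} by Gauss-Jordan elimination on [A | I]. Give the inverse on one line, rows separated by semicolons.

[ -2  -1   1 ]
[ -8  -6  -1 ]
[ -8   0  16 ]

Gauss-Jordan on [A | I]:
R1 <- (1/-2)*R1:  [    1   1/2  -1/2  |  -1/2     0     0 ]
R2 <- R2 - (-8)*R1:  [  0  -2  -5  |  -4   1   0 ]
R3 <- R3 - (-8)*R1:  [  0   4  12  |  -4   0   1 ]
R2 <- (1/-2)*R2:  [    0     1   5/2  |     2  -1/2     0 ]
R1 <- R1 - (1/2)*R2:  [    1     0  -7/4  |  -3/2   1/4     0 ]
R3 <- R3 - (4)*R2:  [   0    0    2  |  -12    2    1 ]
R3 <- (1/2)*R3:  [   0    0    1  |   -6    1  1/2 ]
R1 <- R1 - (-7/4)*R3:  [   1    0    0  |  -12    2  7/8 ]
R2 <- R2 - (5/2)*R3:  [    0     1     0  |    17    -3  -5/4 ]
Right block of [I | A^{-1}] is the inverse:
[ -12   2   7/8 ]
[  17  -3  -5/4 ]
[  -6   1   1/2 ]

inverse = [-12 2 7/8; 17 -3 -5/4; -6 1 1/2]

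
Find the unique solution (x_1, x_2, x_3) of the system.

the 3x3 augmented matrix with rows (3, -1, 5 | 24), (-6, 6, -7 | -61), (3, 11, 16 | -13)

(5, -4, 1)

Forward elimination on [A|b]:
R2 <- R2 - (-2)*R1:  [   0    4    3  -13 ]
R3 <- R3 - (1)*R1:  [   0   12   11  -37 ]
R3 <- R3 - (3)*R2:  [ 0  0  2  2 ]
Row echelon form:
[ 3  -1  5  |   24 ]
[ 0   4  3  |  -13 ]
[ 0   0  2  |    2 ]
Back-substitution:
x_3 = (2) / 2 = 1
x_2 = (-13 - (3)*(1)) / 4 = -4
x_1 = (24 - (-1)*(-4) - (5)*(1)) / 3 = 5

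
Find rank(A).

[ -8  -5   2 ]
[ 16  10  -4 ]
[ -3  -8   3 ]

Row reduction:
R2 <- R2 - (-2)*R1:  [ 0  0  0 ]
R3 <- R3 - (3/8)*R1:  [     0  -49/8    9/4 ]
R2 <-> R3   (pivot in column 2 was zero)
[ -8     -5    2 ]
[  0  -49/8  9/4 ]
[  0      0    0 ]
Row echelon form:
[ -8     -5    2 ]
[  0  -49/8  9/4 ]
[  0      0    0 ]
Nonzero rows / pivot columns: 2

rank(A) = 2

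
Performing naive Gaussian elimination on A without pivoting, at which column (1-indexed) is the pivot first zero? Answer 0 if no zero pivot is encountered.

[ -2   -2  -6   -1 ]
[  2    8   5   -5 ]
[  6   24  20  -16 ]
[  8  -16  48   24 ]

Naive forward elimination:
R2 <- R2 - (-1)*R1:  [  0   6  -1  -6 ]
R3 <- R3 - (-3)*R1:  [   0   18    2  -19 ]
R4 <- R4 - (-4)*R1:  [   0  -24   24   20 ]
R3 <- R3 - (3)*R2:  [  0   0   5  -1 ]
R4 <- R4 - (-4)*R2:  [  0   0  20  -4 ]
R4 <- R4 - (4)*R3:  [ 0  0  0  0 ]
Matrix at this point:
[ -2  -2  -6  -1 ]
[  0   6  -1  -6 ]
[  0   0   5  -1 ]
[  0   0   0   0 ]
Pivot entry (4,4) in the last row is zero and there are no rows below to swap with -> zero pivot in column 4 (A is singular).

first zero-pivot column = 4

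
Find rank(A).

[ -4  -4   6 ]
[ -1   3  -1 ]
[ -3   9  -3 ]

rank(A) = 2

Row reduction:
R2 <- R2 - (1/4)*R1:  [    0     4  -5/2 ]
R3 <- R3 - (3/4)*R1:  [     0     12  -15/2 ]
R3 <- R3 - (3)*R2:  [ 0  0  0 ]
Row echelon form:
[ -4  -4     6 ]
[  0   4  -5/2 ]
[  0   0     0 ]
Nonzero rows / pivot columns: 2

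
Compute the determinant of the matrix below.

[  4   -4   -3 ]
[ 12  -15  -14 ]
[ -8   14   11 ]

Forward elimination:
R2 <- R2 - (3)*R1:  [  0  -3  -5 ]
R3 <- R3 - (-2)*R1:  [ 0  6  5 ]
R3 <- R3 - (-2)*R2:  [  0   0  -5 ]
Upper-triangular form:
[ 4  -4  -3 ]
[ 0  -3  -5 ]
[ 0   0  -5 ]
det(A) = (-1)^0 * (4) * (-3) * (-5) = 60  (0 row swaps -> sign +1)

det(A) = 60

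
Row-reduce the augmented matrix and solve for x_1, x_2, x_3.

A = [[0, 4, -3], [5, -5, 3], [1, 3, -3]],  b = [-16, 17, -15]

Forward elimination on [A|b]:
R1 <-> R2   (pivot in column 1 was zero)
[ 5  -5   3   17 ]
[ 0   4  -3  -16 ]
[ 1   3  -3  -15 ]
R3 <- R3 - (1/5)*R1:  [     0      4  -18/5  -92/5 ]
R3 <- R3 - (1)*R2:  [     0      0   -3/5  -12/5 ]
Row echelon form:
[ 5  -5     3  |     17 ]
[ 0   4    -3  |    -16 ]
[ 0   0  -3/5  |  -12/5 ]
Back-substitution:
x_3 = (-12/5) / (-3/5) = 4
x_2 = (-16 - (-3)*(4)) / 4 = -1
x_1 = (17 - (-5)*(-1) - (3)*(4)) / 5 = 0

(0, -1, 4)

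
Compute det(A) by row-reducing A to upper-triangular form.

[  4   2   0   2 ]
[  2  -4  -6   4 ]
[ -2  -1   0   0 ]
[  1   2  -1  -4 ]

det(A) = -56

Forward elimination:
R2 <- R2 - (1/2)*R1:  [  0  -5  -6   3 ]
R3 <- R3 - (-1/2)*R1:  [ 0  0  0  1 ]
R4 <- R4 - (1/4)*R1:  [    0   3/2    -1  -9/2 ]
R4 <- R4 - (-3/10)*R2:  [     0      0  -14/5  -18/5 ]
R3 <-> R4   (pivot in column 3 was zero)
[ 4   2      0      2 ]
[ 0  -5     -6      3 ]
[ 0   0  -14/5  -18/5 ]
[ 0   0      0      1 ]
Upper-triangular form:
[ 4   2      0      2 ]
[ 0  -5     -6      3 ]
[ 0   0  -14/5  -18/5 ]
[ 0   0      0      1 ]
det(A) = (-1)^1 * (4) * (-5) * (-14/5) * (1) = -56  (1 row swap -> sign -1)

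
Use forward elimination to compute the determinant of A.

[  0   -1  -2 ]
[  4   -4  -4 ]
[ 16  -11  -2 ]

Forward elimination:
R1 <-> R2   (pivot in column 1 was zero)
[  4   -4  -4 ]
[  0   -1  -2 ]
[ 16  -11  -2 ]
R3 <- R3 - (4)*R1:  [  0   5  14 ]
R3 <- R3 - (-5)*R2:  [ 0  0  4 ]
Upper-triangular form:
[ 4  -4  -4 ]
[ 0  -1  -2 ]
[ 0   0   4 ]
det(A) = (-1)^1 * (4) * (-1) * (4) = 16  (1 row swap -> sign -1)

det(A) = 16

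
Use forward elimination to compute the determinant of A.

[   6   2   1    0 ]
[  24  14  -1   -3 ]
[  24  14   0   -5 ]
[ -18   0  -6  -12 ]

Forward elimination:
R2 <- R2 - (4)*R1:  [  0   6  -5  -3 ]
R3 <- R3 - (4)*R1:  [  0   6  -4  -5 ]
R4 <- R4 - (-3)*R1:  [   0    6   -3  -12 ]
R3 <- R3 - (1)*R2:  [  0   0   1  -2 ]
R4 <- R4 - (1)*R2:  [  0   0   2  -9 ]
R4 <- R4 - (2)*R3:  [  0   0   0  -5 ]
Upper-triangular form:
[ 6  2   1   0 ]
[ 0  6  -5  -3 ]
[ 0  0   1  -2 ]
[ 0  0   0  -5 ]
det(A) = (-1)^0 * (6) * (6) * (1) * (-5) = -180  (0 row swaps -> sign +1)

det(A) = -180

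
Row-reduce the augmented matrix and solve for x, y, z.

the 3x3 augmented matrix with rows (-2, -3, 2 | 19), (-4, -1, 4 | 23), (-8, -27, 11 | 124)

Forward elimination on [A|b]:
R2 <- R2 - (2)*R1:  [   0    5    0  -15 ]
R3 <- R3 - (4)*R1:  [   0  -15    3   48 ]
R3 <- R3 - (-3)*R2:  [ 0  0  3  3 ]
Row echelon form:
[ -2  -3  2  |   19 ]
[  0   5  0  |  -15 ]
[  0   0  3  |    3 ]
Back-substitution:
z = (3) / 3 = 1
y = (-15) / 5 = -3
x = (19 - (-3)*(-3) - (2)*(1)) / -2 = -4

(-4, -3, 1)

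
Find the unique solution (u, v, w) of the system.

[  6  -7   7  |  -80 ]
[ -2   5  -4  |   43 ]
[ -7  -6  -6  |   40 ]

Forward elimination on [A|b]:
R2 <- R2 - (-1/3)*R1:  [    0   8/3  -5/3  49/3 ]
R3 <- R3 - (-7/6)*R1:  [      0   -85/6    13/6  -160/3 ]
R3 <- R3 - (-85/16)*R2:  [       0        0  -107/16   535/16 ]
Row echelon form:
[ 6   -7        7  |     -80 ]
[ 0  8/3     -5/3  |    49/3 ]
[ 0    0  -107/16  |  535/16 ]
Back-substitution:
w = (535/16) / (-107/16) = -5
v = (49/3 - (-5/3)*(-5)) / (8/3) = 3
u = (-80 - (-7)*(3) - (7)*(-5)) / 6 = -4

(-4, 3, -5)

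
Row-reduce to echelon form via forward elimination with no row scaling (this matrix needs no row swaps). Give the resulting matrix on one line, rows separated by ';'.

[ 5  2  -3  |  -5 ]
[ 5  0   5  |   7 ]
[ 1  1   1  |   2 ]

REF = [5 2 -3 -5; 0 -2 8 12; 0 0 4 33/5]

Forward elimination:
R2 <- R2 - (1)*R1:  [  0  -2   8  12 ]
R3 <- R3 - (1/5)*R1:  [   0  3/5  8/5    3 ]
R3 <- R3 - (-3/10)*R2:  [    0     0     4  33/5 ]
Row echelon form:
[ 5   2  -3  |    -5 ]
[ 0  -2   8  |    12 ]
[ 0   0   4  |  33/5 ]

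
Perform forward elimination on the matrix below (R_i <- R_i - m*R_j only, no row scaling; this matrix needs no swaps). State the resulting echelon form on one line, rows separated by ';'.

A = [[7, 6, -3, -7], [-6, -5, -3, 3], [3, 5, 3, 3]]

REF = [7 6 -3 -7; 0 1/7 -39/7 -3; 0 0 99 57]

Forward elimination:
R2 <- R2 - (-6/7)*R1:  [     0    1/7  -39/7     -3 ]
R3 <- R3 - (3/7)*R1:  [    0  17/7  30/7     6 ]
R3 <- R3 - (17)*R2:  [  0   0  99  57 ]
Row echelon form:
[ 7    6     -3  -7 ]
[ 0  1/7  -39/7  -3 ]
[ 0    0     99  57 ]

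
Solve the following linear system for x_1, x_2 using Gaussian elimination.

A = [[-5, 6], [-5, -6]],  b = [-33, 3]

(3, -3)

Forward elimination on [A|b]:
R2 <- R2 - (1)*R1:  [   0  -12   36 ]
Row echelon form:
[ -5    6  |  -33 ]
[  0  -12  |   36 ]
Back-substitution:
x_2 = (36) / -12 = -3
x_1 = (-33 - (6)*(-3)) / -5 = 3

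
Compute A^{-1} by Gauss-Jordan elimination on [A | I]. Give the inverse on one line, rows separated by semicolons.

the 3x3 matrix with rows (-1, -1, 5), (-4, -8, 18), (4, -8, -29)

inverse = [-94/3 23/4 -11/6; 11/3 -3/4 1/6; -16/3 1 -1/3]

Gauss-Jordan on [A | I]:
R1 <- (1/-1)*R1:  [  1   1  -5  |  -1   0   0 ]
R2 <- R2 - (-4)*R1:  [  0  -4  -2  |  -4   1   0 ]
R3 <- R3 - (4)*R1:  [   0  -12   -9  |    4    0    1 ]
R2 <- (1/-4)*R2:  [    0     1   1/2  |     1  -1/4     0 ]
R1 <- R1 - (1)*R2:  [     1      0  -11/2  |     -2    1/4      0 ]
R3 <- R3 - (-12)*R2:  [  0   0  -3  |  16  -3   1 ]
R3 <- (1/-3)*R3:  [     0      0      1  |  -16/3      1   -1/3 ]
R1 <- R1 - (-11/2)*R3:  [     1      0      0  |  -94/3   23/4  -11/6 ]
R2 <- R2 - (1/2)*R3:  [    0     1     0  |  11/3  -3/4   1/6 ]
Right block of [I | A^{-1}] is the inverse:
[ -94/3  23/4  -11/6 ]
[  11/3  -3/4    1/6 ]
[ -16/3     1   -1/3 ]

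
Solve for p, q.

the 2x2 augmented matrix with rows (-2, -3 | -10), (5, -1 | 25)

Forward elimination on [A|b]:
R2 <- R2 - (-5/2)*R1:  [     0  -17/2      0 ]
Row echelon form:
[ -2     -3  |  -10 ]
[  0  -17/2  |    0 ]
Back-substitution:
q = (0) / (-17/2) = 0
p = (-10 - (-3)*(0)) / -2 = 5

(5, 0)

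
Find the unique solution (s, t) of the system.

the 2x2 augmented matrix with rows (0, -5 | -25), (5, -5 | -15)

(2, 5)

Forward elimination on [A|b]:
R1 <-> R2   (pivot in column 1 was zero)
[ 5  -5  -15 ]
[ 0  -5  -25 ]
Row echelon form:
[ 5  -5  |  -15 ]
[ 0  -5  |  -25 ]
Back-substitution:
t = (-25) / -5 = 5
s = (-15 - (-5)*(5)) / 5 = 2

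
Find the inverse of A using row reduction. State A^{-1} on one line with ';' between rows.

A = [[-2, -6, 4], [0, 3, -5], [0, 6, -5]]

inverse = [-1/2 1/5 -3/5; 0 -1/3 1/3; 0 -2/5 1/5]

Gauss-Jordan on [A | I]:
R1 <- (1/-2)*R1:  [    1     3    -2  |  -1/2     0     0 ]
R2 <- (1/3)*R2:  [    0     1  -5/3  |     0   1/3     0 ]
R1 <- R1 - (3)*R2:  [    1     0     3  |  -1/2    -1     0 ]
R3 <- R3 - (6)*R2:  [  0   0   5  |   0  -2   1 ]
R3 <- (1/5)*R3:  [    0     0     1  |     0  -2/5   1/5 ]
R1 <- R1 - (3)*R3:  [    1     0     0  |  -1/2   1/5  -3/5 ]
R2 <- R2 - (-5/3)*R3:  [    0     1     0  |     0  -1/3   1/3 ]
Right block of [I | A^{-1}] is the inverse:
[ -1/2   1/5  -3/5 ]
[    0  -1/3   1/3 ]
[    0  -2/5   1/5 ]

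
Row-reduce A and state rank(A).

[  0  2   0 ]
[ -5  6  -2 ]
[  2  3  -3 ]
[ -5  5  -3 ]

rank(A) = 3

Row reduction:
R1 <-> R2   (pivot in column 1 was zero)
[ -5  6  -2 ]
[  0  2   0 ]
[  2  3  -3 ]
[ -5  5  -3 ]
R3 <- R3 - (-2/5)*R1:  [     0   27/5  -19/5 ]
R4 <- R4 - (1)*R1:  [  0  -1  -1 ]
R3 <- R3 - (27/10)*R2:  [     0      0  -19/5 ]
R4 <- R4 - (-1/2)*R2:  [  0   0  -1 ]
R4 <- R4 - (5/19)*R3:  [ 0  0  0 ]
Row echelon form:
[ -5  6     -2 ]
[  0  2      0 ]
[  0  0  -19/5 ]
[  0  0      0 ]
Nonzero rows / pivot columns: 3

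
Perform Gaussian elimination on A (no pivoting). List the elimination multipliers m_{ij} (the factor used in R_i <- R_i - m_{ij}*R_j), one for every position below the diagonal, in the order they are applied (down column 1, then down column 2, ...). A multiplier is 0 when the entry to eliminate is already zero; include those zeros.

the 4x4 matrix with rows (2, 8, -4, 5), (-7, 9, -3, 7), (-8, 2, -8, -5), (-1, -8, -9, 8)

Forward elimination:
R2 <- R2 - (-7/2)*R1:  [    0    37   -17  49/2 ]
R3 <- R3 - (-4)*R1:  [   0   34  -24   15 ]
R4 <- R4 - (-1/2)*R1:  [    0    -4   -11  21/2 ]
R3 <- R3 - (34/37)*R2:  [       0        0  -310/37  -278/37 ]
R4 <- R4 - (-4/37)*R2:  [       0        0  -475/37   973/74 ]
R4 <- R4 - (95/62)*R3:  [       0        0        0  1529/62 ]
Multipliers (in order of application): m_{21} = -7/2, m_{31} = -4, m_{41} = -1/2, m_{32} = 34/37, m_{42} = -4/37, m_{43} = 95/62

multipliers: -7/2, -4, -1/2, 34/37, -4/37, 95/62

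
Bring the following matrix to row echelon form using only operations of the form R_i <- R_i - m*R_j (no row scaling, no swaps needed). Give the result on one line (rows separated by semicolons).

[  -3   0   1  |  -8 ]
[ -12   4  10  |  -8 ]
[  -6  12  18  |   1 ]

Forward elimination:
R2 <- R2 - (4)*R1:  [  0   4   6  24 ]
R3 <- R3 - (2)*R1:  [  0  12  16  17 ]
R3 <- R3 - (3)*R2:  [   0    0   -2  -55 ]
Row echelon form:
[ -3  0   1  |   -8 ]
[  0  4   6  |   24 ]
[  0  0  -2  |  -55 ]

REF = [-3 0 1 -8; 0 4 6 24; 0 0 -2 -55]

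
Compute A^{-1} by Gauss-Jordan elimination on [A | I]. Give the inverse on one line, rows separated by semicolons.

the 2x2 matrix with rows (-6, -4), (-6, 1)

Gauss-Jordan on [A | I]:
R1 <- (1/-6)*R1:  [    1   2/3  |  -1/6     0 ]
R2 <- R2 - (-6)*R1:  [  0   5  |  -1   1 ]
R2 <- (1/5)*R2:  [    0     1  |  -1/5   1/5 ]
R1 <- R1 - (2/3)*R2:  [     1      0  |  -1/30  -2/15 ]
Right block of [I | A^{-1}] is the inverse:
[ -1/30  -2/15 ]
[  -1/5    1/5 ]

inverse = [-1/30 -2/15; -1/5 1/5]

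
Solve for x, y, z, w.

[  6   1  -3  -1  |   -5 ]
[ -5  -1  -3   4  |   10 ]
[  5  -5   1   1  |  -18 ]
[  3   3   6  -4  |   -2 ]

Forward elimination on [A|b]:
R2 <- R2 - (-5/6)*R1:  [     0   -1/6  -11/2   19/6   35/6 ]
R3 <- R3 - (5/6)*R1:  [     0  -35/6    7/2   11/6  -83/6 ]
R4 <- R4 - (1/2)*R1:  [    0   5/2  15/2  -7/2   1/2 ]
R3 <- R3 - (35)*R2:  [    0     0   196  -109  -218 ]
R4 <- R4 - (-15)*R2:  [   0    0  -75   44   88 ]
R4 <- R4 - (-75/196)*R3:  [       0        0        0  449/196   449/98 ]
Row echelon form:
[ 6     1     -3       -1  |      -5 ]
[ 0  -1/6  -11/2     19/6  |    35/6 ]
[ 0     0    196     -109  |    -218 ]
[ 0     0      0  449/196  |  449/98 ]
Back-substitution:
w = (449/98) / (449/196) = 2
z = (-218 - (-109)*(2)) / 196 = 0
y = (35/6 - (-11/2)*(0) - (19/6)*(2)) / (-1/6) = 3
x = (-5 - (1)*(3) - (-3)*(0) - (-1)*(2)) / 6 = -1

(-1, 3, 0, 2)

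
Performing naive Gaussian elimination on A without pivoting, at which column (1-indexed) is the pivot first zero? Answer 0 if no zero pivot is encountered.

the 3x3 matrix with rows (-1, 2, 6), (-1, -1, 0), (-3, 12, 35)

Naive forward elimination:
R2 <- R2 - (1)*R1:  [  0  -3  -6 ]
R3 <- R3 - (3)*R1:  [  0   6  17 ]
R3 <- R3 - (-2)*R2:  [ 0  0  5 ]
All pivots nonzero; naive elimination completes without hitting a zero pivot.

first zero-pivot column = 0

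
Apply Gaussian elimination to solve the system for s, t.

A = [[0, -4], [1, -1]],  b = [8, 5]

(3, -2)

Forward elimination on [A|b]:
R1 <-> R2   (pivot in column 1 was zero)
[ 1  -1  5 ]
[ 0  -4  8 ]
Row echelon form:
[ 1  -1  |  5 ]
[ 0  -4  |  8 ]
Back-substitution:
t = (8) / -4 = -2
s = (5 - (-1)*(-2)) / 1 = 3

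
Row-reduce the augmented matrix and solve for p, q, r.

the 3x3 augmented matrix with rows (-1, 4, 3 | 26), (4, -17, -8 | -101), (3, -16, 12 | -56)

(0, 5, 2)

Forward elimination on [A|b]:
R2 <- R2 - (-4)*R1:  [  0  -1   4   3 ]
R3 <- R3 - (-3)*R1:  [  0  -4  21  22 ]
R3 <- R3 - (4)*R2:  [  0   0   5  10 ]
Row echelon form:
[ -1   4  3  |  26 ]
[  0  -1  4  |   3 ]
[  0   0  5  |  10 ]
Back-substitution:
r = (10) / 5 = 2
q = (3 - (4)*(2)) / -1 = 5
p = (26 - (4)*(5) - (3)*(2)) / -1 = 0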